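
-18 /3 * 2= -12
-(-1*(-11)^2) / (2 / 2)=121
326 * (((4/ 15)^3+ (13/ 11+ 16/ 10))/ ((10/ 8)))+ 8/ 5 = 135885616/ 185625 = 732.04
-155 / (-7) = 155 / 7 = 22.14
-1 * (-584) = 584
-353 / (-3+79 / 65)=22945 / 116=197.80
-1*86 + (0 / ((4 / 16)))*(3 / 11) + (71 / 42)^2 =-146663 / 1764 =-83.14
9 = 9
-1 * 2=-2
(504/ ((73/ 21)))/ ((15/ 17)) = 59976/ 365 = 164.32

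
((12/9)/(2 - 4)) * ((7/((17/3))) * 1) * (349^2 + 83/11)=-18758516/187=-100312.92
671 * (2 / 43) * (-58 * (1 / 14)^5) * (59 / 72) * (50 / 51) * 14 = -28702025 / 758216592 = -0.04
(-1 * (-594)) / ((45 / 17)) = 1122 / 5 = 224.40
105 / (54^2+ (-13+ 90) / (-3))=315 / 8671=0.04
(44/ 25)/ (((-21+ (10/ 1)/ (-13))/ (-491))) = 280852/ 7075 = 39.70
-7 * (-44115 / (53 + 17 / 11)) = 226457 / 40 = 5661.42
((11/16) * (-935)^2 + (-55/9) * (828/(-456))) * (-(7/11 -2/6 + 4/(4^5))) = -129213714785/700416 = -184481.39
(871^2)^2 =575536166881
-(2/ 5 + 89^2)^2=-62748577.96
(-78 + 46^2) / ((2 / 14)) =14266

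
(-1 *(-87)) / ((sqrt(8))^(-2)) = 696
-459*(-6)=2754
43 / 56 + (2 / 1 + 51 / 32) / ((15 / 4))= 145 / 84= 1.73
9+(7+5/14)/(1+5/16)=14.61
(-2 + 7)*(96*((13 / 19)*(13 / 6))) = 13520 / 19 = 711.58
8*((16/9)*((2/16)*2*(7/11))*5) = 1120/99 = 11.31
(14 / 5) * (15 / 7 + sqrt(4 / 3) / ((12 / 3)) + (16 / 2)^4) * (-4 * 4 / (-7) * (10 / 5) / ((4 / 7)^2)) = 98 * sqrt(3) / 15 + 803236 / 5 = 160658.52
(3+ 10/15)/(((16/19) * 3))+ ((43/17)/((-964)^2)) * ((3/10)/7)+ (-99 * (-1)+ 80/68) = 1011477712111/9952760160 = 101.63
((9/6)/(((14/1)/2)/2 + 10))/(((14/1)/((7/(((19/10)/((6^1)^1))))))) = 0.18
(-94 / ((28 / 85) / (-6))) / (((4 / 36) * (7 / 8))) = 862920 / 49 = 17610.61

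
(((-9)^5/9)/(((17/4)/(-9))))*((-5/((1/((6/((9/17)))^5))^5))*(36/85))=-6723861429727407888969546000000.00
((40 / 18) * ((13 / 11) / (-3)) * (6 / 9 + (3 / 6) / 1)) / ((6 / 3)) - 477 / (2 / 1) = -425917 / 1782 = -239.01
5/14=0.36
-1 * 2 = -2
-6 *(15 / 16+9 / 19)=-1287 / 152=-8.47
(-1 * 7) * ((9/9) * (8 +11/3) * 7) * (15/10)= -1715/2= -857.50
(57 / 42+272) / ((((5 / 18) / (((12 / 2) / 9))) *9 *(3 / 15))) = 7654 / 21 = 364.48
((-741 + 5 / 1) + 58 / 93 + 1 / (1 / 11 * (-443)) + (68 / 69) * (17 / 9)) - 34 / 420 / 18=-875812862023 / 1193947020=-733.54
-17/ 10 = -1.70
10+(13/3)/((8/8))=43/3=14.33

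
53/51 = 1.04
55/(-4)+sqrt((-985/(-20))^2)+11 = 93/2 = 46.50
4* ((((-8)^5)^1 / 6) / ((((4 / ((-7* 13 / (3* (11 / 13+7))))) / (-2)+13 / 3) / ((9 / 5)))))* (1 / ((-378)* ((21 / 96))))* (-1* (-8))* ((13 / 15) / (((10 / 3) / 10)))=18429771776 / 9037875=2039.17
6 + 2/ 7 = 44/ 7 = 6.29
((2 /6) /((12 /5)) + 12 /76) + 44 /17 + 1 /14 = 2.96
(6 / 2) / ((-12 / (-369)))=369 / 4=92.25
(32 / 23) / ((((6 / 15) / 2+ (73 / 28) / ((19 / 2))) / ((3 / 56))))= 2280 / 14513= 0.16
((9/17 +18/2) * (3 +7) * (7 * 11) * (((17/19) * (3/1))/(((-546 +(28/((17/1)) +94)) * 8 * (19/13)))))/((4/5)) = -3132675/670016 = -4.68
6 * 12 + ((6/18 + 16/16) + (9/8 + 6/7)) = 12653/168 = 75.32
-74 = -74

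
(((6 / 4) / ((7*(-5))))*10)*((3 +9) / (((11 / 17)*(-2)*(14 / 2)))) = 306 / 539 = 0.57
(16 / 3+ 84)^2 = 71824 / 9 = 7980.44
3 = 3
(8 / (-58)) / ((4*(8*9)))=-0.00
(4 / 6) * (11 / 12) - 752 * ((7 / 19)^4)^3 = 24159108446175035 / 39839668543190898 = 0.61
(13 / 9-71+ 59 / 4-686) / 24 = -26669 / 864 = -30.87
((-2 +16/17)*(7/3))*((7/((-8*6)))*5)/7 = 0.26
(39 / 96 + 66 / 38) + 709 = 432375 / 608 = 711.14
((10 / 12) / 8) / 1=5 / 48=0.10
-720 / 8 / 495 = -2 / 11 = -0.18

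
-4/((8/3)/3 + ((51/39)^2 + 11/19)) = -57798/45919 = -1.26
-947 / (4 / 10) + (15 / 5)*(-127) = -5497 / 2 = -2748.50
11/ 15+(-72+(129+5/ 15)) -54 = 61/ 15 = 4.07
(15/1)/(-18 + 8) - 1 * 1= -5/2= -2.50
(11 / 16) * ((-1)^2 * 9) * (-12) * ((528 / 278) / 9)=-2178 / 139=-15.67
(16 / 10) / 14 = 4 / 35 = 0.11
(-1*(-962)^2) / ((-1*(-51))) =-925444 / 51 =-18145.96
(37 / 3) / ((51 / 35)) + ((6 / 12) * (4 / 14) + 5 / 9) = 9.16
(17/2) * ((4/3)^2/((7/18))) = 272/7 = 38.86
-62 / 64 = -0.97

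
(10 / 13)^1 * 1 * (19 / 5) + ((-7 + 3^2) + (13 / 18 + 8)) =3193 / 234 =13.65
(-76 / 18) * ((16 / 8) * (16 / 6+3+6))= -2660 / 27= -98.52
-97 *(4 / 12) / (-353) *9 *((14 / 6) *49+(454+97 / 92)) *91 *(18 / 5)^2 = 112360922037 / 202975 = 553570.25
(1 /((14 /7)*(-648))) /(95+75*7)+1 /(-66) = -133931 /8838720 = -0.02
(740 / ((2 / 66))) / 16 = 6105 / 4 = 1526.25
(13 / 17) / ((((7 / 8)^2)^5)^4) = 17279963945203906347749491783644479488 / 108235697935453475757604397366808017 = 159.65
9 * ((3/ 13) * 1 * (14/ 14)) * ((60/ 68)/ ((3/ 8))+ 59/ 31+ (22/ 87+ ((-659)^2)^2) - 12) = 77824087216482924/ 198679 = 391707665211.13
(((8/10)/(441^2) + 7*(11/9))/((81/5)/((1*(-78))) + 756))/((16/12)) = 108153097/12738894462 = 0.01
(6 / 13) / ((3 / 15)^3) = 750 / 13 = 57.69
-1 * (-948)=948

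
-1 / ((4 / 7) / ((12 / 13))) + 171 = 2202 / 13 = 169.38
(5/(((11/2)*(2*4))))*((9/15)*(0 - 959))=-2877/44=-65.39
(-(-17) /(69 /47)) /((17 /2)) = 94 /69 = 1.36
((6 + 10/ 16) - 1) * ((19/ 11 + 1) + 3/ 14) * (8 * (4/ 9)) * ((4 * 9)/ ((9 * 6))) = 3020/ 77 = 39.22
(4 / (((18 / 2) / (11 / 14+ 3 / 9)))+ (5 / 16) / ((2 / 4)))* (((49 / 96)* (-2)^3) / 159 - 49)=-22677011 / 412128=-55.02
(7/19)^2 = 49/361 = 0.14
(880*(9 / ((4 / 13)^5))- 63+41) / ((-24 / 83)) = -15254456041 / 1536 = -9931286.49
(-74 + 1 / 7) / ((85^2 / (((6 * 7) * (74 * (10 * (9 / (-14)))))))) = 2065932 / 10115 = 204.24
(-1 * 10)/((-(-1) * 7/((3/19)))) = -30/133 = -0.23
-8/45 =-0.18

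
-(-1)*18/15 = 6/5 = 1.20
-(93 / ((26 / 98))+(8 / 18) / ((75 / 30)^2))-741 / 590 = -121446379 / 345150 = -351.87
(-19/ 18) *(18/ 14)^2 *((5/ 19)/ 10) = -9/ 196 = -0.05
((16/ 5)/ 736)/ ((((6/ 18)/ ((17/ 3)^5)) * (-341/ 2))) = -1419857/ 3176415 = -0.45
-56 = -56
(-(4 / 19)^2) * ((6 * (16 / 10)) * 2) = -1536 / 1805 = -0.85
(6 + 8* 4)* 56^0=38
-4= -4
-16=-16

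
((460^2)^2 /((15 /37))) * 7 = 2319322208000 /3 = 773107402666.67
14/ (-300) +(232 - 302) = -10507/ 150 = -70.05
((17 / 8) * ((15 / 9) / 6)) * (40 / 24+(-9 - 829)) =-213265 / 432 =-493.67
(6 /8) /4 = 3 /16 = 0.19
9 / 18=1 / 2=0.50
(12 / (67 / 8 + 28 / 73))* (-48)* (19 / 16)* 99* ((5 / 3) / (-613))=399456 / 19003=21.02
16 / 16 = 1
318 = 318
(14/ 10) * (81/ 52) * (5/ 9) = 63/ 52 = 1.21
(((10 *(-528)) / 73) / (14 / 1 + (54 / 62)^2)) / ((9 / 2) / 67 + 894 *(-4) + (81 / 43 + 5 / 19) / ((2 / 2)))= 555500130240 / 405085180952101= 0.00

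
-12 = -12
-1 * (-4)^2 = -16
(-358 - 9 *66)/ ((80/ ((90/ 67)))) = -1071/ 67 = -15.99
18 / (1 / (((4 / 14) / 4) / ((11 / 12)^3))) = 1.67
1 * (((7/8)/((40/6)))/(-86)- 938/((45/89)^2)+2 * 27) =-20146156601/5572800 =-3615.09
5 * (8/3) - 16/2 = 16/3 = 5.33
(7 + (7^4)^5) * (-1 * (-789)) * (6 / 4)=94434147163223811468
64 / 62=32 / 31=1.03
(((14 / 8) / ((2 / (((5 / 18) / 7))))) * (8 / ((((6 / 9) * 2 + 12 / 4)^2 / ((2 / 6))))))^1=5 / 1014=0.00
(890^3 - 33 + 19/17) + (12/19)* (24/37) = 8425084142870/11951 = 704968968.53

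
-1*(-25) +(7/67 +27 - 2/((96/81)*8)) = 445039/8576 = 51.89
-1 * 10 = -10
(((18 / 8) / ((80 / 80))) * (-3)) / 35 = -27 / 140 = -0.19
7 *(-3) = -21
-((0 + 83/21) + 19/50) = -4549/1050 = -4.33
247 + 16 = 263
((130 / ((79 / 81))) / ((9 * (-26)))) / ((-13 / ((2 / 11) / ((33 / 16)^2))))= 0.00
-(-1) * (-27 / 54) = -1 / 2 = -0.50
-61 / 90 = -0.68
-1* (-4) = 4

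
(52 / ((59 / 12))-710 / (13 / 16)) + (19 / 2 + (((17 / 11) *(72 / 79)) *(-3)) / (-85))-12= -5770224051 / 6665230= -865.72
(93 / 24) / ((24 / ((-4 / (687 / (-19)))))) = 589 / 32976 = 0.02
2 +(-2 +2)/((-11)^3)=2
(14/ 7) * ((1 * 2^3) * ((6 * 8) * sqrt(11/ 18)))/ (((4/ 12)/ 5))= 1920 * sqrt(22)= 9005.60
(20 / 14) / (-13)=-10 / 91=-0.11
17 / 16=1.06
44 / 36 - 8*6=-46.78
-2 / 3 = -0.67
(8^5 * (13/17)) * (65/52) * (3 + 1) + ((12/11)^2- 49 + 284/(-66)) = 772839371/6171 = 125237.30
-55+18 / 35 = -1907 / 35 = -54.49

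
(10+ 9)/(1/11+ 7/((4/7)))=836/543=1.54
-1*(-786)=786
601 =601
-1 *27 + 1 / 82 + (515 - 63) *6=220171 / 82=2685.01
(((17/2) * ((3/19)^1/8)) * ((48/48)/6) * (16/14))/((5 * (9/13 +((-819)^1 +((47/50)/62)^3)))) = -329190550000/42149915334490033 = -0.00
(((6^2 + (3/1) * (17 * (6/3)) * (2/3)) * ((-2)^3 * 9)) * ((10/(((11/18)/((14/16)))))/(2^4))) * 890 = -5963809.09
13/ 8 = 1.62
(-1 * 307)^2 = 94249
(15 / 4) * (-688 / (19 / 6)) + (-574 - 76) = -27830 / 19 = -1464.74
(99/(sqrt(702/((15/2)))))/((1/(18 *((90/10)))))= 1657.72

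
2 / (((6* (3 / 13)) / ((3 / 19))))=13 / 57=0.23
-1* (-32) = 32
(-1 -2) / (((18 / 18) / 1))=-3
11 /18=0.61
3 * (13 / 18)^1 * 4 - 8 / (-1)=50 / 3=16.67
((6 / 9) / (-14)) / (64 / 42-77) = 1 / 1585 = 0.00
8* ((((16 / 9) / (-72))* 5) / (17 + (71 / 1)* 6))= -80 / 35883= -0.00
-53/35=-1.51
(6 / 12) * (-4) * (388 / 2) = -388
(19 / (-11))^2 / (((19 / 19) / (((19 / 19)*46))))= 16606 / 121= 137.24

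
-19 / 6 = -3.17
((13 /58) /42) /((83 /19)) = 247 /202188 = 0.00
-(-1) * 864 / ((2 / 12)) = 5184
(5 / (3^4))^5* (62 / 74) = 0.00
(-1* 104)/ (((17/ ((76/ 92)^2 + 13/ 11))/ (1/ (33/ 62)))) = -21.43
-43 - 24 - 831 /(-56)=-2921 /56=-52.16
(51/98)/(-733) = -51/71834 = -0.00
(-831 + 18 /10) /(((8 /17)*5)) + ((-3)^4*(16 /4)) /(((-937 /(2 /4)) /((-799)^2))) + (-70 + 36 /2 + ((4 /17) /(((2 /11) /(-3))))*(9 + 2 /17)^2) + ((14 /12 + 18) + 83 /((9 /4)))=-460076925080039 /4143132900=-111045.66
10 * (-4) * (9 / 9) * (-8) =320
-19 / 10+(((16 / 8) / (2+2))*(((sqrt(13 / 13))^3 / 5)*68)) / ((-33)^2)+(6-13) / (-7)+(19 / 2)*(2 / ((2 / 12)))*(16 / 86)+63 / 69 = 228636373 / 10770210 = 21.23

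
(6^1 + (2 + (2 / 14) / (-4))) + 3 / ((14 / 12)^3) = 13519 / 1372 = 9.85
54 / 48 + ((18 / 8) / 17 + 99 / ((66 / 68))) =14043 / 136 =103.26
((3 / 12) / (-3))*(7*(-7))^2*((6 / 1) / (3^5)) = -2401 / 486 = -4.94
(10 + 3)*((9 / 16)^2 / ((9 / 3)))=351 / 256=1.37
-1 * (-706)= 706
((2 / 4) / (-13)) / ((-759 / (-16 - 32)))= -8 / 3289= -0.00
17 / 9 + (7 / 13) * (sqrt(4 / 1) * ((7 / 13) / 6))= 3020 / 1521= 1.99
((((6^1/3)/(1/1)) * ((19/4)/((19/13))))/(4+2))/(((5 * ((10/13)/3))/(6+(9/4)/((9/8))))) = 169/25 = 6.76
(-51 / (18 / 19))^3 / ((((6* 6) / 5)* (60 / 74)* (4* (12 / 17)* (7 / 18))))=-21196209943 / 870912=-24337.95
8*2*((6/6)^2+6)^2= 784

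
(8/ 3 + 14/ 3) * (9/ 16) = 33/ 8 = 4.12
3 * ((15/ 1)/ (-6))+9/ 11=-147/ 22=-6.68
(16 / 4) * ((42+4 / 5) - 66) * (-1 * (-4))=-1856 / 5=-371.20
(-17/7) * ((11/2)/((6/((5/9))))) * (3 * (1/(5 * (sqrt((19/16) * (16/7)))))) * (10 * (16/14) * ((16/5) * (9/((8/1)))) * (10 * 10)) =-149600 * sqrt(133)/931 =-1853.14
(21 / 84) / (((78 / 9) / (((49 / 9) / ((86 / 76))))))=931 / 6708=0.14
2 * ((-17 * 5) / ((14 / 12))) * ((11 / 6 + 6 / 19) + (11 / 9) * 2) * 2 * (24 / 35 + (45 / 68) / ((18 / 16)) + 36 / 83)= -529954856 / 231819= -2286.07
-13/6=-2.17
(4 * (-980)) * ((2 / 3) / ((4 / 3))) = -1960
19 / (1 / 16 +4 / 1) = 4.68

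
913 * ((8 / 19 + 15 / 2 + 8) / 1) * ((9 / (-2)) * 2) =-4971285 / 38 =-130823.29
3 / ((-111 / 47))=-47 / 37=-1.27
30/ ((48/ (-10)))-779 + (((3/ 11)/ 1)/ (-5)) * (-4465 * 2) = -13119/ 44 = -298.16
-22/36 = -0.61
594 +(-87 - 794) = -287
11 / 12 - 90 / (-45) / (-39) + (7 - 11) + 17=721 / 52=13.87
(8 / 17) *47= 376 / 17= 22.12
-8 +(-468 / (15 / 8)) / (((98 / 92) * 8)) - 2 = -9626 / 245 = -39.29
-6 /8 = -3 /4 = -0.75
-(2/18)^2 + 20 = 1619/81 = 19.99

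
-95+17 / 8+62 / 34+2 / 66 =-408503 / 4488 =-91.02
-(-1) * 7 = 7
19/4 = 4.75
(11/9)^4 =14641/6561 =2.23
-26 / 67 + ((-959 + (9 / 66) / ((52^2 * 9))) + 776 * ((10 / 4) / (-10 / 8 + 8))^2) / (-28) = 2445582894919 / 81356026752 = 30.06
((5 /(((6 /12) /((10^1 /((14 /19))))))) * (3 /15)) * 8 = 1520 /7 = 217.14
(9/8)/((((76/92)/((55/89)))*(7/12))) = 34155/23674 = 1.44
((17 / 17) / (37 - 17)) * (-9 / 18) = -1 / 40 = -0.02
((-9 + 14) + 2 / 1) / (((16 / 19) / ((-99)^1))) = -13167 / 16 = -822.94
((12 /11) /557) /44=3 /67397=0.00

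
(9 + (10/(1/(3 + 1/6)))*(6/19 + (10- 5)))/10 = 266/15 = 17.73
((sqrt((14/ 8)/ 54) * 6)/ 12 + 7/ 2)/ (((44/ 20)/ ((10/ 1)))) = 25 * sqrt(42)/ 396 + 175/ 11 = 16.32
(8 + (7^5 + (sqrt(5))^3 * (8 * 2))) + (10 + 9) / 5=80 * sqrt(5) + 84094 / 5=16997.69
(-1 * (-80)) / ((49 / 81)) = 6480 / 49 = 132.24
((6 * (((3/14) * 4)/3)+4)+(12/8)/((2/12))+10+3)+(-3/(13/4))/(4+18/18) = 12526/455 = 27.53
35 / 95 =7 / 19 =0.37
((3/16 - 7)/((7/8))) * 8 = -436/7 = -62.29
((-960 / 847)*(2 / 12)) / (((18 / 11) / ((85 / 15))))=-1360 / 2079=-0.65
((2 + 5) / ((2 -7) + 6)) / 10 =0.70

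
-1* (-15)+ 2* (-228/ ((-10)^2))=261/ 25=10.44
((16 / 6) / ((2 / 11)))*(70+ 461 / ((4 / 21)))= 109571 / 3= 36523.67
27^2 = 729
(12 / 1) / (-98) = -0.12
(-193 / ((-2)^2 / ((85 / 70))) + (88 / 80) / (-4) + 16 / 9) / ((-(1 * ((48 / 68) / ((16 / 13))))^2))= 6396148 / 36855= 173.55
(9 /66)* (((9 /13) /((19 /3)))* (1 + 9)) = 405 /2717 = 0.15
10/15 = 2/3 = 0.67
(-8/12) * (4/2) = -4/3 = -1.33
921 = 921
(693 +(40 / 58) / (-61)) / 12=1225897 / 21228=57.75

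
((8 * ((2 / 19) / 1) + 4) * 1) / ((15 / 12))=368 / 95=3.87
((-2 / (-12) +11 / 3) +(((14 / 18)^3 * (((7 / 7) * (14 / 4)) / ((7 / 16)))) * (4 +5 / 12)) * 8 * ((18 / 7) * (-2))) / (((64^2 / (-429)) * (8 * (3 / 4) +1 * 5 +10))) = 47269079 / 13934592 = 3.39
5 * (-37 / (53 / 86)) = -15910 / 53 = -300.19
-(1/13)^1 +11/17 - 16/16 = -95/221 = -0.43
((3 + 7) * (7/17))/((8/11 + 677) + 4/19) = 14630/2408713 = 0.01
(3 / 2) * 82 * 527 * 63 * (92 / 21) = 17890596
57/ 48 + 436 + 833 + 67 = 21395/ 16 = 1337.19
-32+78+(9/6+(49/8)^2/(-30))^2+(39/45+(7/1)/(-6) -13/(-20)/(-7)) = 45.67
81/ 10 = 8.10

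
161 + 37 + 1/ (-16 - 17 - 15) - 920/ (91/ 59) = -1740667/ 4368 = -398.50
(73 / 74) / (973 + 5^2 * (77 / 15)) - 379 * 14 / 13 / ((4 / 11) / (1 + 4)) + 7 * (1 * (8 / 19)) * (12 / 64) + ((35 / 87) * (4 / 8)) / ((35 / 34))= -29481976511717 / 5253974544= -5611.37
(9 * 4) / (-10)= -18 / 5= -3.60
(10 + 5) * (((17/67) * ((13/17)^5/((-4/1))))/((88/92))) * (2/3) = -42698695/246219908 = -0.17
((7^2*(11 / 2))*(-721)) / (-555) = 388619 / 1110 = 350.11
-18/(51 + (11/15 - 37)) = -270/221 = -1.22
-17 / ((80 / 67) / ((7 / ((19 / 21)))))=-167433 / 1520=-110.15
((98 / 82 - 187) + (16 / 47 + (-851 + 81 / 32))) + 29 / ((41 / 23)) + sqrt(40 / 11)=-62753289 / 61664 + 2* sqrt(110) / 11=-1015.76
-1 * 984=-984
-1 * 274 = -274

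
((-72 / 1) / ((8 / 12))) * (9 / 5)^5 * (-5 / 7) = 6377292 / 4375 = 1457.67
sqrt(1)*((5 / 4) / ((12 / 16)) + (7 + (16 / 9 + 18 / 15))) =524 / 45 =11.64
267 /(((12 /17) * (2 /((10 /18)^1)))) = 7565 /72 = 105.07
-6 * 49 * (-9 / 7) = 378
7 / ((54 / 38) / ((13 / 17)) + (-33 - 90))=-1729 / 29922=-0.06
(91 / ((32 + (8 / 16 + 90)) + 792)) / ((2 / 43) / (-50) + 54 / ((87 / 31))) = 5673850 / 1097072609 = 0.01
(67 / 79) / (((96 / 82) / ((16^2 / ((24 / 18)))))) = 10988 / 79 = 139.09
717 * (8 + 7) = 10755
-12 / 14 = -6 / 7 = -0.86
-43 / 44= -0.98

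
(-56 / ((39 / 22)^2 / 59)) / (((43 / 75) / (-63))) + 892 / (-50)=20985418918 / 181675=115510.77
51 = 51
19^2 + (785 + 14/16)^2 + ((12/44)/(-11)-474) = 4781815385/7744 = 617486.49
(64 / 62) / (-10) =-0.10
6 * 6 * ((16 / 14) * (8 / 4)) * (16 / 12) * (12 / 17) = 9216 / 119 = 77.45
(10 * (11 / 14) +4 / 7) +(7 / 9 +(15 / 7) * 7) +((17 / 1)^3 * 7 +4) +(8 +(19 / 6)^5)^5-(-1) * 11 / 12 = 737596387922087608649822156278885 / 199012016209507909632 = 3706290715358.57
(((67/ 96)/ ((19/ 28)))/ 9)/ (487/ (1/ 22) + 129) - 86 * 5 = -2733551213/ 6357096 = -430.00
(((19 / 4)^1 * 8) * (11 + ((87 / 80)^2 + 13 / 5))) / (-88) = -1797571 / 281600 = -6.38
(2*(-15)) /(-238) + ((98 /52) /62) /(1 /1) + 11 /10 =1205109 /959140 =1.26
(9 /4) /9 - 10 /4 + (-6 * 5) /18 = -47 /12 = -3.92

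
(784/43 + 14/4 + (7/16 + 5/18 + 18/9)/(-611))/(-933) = -82204235/3529830096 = -0.02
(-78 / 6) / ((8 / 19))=-247 / 8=-30.88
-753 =-753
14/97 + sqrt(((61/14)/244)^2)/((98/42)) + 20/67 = 1147673/2547608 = 0.45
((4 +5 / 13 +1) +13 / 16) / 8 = 1289 / 1664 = 0.77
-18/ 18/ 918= -1/ 918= -0.00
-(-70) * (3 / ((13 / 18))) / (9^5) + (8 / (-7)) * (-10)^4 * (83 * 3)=-566345519020 / 199017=-2845714.28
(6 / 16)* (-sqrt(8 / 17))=-3* sqrt(34) / 68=-0.26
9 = 9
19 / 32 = 0.59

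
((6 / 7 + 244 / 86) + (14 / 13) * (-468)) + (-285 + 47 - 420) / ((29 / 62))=-16646764 / 8729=-1907.06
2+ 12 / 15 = 14 / 5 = 2.80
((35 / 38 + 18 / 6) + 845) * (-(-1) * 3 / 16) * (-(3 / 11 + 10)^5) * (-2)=1783053493471161 / 48959504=36418945.21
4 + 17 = 21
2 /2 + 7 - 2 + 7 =13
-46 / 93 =-0.49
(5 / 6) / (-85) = -1 / 102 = -0.01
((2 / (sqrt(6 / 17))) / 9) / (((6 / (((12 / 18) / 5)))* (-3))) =-sqrt(102) / 3645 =-0.00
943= 943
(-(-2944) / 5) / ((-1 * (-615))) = 0.96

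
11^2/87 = 121/87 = 1.39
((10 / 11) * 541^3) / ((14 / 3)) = 2375106315 / 77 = 30845536.56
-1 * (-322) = 322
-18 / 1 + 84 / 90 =-256 / 15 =-17.07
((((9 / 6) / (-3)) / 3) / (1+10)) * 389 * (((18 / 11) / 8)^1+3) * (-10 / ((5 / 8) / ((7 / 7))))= 36566 / 121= 302.20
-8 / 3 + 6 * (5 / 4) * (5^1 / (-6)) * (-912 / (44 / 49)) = 209387 / 33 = 6345.06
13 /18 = 0.72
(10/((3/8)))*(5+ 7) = 320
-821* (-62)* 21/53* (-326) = -348475092/53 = -6575001.74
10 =10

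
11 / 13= 0.85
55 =55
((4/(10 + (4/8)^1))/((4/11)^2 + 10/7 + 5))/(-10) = -484/83355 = -0.01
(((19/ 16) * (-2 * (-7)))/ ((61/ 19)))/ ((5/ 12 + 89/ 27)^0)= 5.18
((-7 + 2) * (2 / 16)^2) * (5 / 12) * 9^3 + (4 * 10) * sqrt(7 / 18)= 1.21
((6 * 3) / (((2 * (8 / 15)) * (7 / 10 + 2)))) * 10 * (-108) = -6750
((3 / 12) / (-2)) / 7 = -1 / 56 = -0.02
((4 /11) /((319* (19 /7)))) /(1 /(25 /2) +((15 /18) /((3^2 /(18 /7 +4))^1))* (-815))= -132300 /156193285237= -0.00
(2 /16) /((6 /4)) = 1 /12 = 0.08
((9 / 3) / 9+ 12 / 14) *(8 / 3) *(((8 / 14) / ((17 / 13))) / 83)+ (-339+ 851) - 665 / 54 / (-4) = 7692447323 / 14934024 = 515.10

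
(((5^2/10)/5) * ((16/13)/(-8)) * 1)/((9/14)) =-14/117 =-0.12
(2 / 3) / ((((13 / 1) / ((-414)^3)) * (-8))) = 5913162 / 13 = 454858.62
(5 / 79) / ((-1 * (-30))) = 1 / 474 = 0.00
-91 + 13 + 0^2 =-78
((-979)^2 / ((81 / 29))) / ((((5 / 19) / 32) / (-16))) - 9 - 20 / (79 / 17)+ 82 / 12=-42721258181981 / 63990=-667623975.34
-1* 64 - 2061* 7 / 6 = -4937 / 2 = -2468.50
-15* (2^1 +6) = -120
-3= -3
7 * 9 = 63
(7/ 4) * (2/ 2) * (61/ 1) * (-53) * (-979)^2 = -21690478271/ 4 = -5422619567.75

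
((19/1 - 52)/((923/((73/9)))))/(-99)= 73/24921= 0.00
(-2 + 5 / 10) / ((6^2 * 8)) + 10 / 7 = 1913 / 1344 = 1.42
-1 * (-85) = 85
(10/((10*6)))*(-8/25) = -4/75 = -0.05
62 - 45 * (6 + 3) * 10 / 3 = -1288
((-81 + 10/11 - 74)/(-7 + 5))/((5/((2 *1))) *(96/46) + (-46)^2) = 38985/1073336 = 0.04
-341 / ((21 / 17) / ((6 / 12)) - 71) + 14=22107 / 1165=18.98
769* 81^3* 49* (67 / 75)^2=9988138881441 / 625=15981022210.31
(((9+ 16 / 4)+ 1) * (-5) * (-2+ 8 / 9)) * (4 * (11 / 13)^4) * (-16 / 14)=-46851200 / 257049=-182.27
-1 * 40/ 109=-40/ 109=-0.37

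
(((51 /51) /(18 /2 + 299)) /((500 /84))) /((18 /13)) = 13 /33000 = 0.00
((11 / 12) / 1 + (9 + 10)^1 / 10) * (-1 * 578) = -48841 / 30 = -1628.03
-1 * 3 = -3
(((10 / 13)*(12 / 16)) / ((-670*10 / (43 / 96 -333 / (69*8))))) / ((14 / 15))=147 / 10256896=0.00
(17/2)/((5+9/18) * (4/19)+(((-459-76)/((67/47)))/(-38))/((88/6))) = 952204/205147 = 4.64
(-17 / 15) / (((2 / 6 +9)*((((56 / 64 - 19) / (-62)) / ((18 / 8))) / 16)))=-75888 / 5075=-14.95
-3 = -3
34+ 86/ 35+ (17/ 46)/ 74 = 4344099/ 119140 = 36.46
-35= -35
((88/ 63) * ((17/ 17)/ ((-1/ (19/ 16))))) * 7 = -11.61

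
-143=-143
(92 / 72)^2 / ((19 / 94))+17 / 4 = 75889 / 6156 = 12.33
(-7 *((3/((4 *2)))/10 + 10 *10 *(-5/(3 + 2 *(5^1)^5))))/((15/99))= 4906671/2501200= 1.96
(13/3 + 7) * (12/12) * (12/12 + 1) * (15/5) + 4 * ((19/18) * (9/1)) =106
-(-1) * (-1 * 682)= -682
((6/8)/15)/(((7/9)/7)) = 9/20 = 0.45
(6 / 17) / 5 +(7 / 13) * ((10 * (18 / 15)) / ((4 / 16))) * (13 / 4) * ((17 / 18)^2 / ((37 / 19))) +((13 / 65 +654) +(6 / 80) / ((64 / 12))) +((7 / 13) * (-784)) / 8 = 90429791939 / 141298560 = 639.99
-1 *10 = -10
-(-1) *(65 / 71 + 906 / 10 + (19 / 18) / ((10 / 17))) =1192501 / 12780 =93.31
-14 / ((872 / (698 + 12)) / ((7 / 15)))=-3479 / 654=-5.32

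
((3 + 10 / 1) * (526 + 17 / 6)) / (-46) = -41249 / 276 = -149.45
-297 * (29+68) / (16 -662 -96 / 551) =15873759 / 356042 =44.58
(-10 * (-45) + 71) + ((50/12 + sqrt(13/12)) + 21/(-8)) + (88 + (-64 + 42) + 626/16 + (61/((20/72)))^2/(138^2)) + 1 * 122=sqrt(39)/6 + 29843492/39675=753.24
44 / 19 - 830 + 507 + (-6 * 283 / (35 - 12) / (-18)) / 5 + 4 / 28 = -14670401 / 45885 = -319.72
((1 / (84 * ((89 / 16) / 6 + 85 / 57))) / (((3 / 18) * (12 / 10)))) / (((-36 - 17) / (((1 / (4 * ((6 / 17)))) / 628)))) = -1615 / 3083130204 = -0.00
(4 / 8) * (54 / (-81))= -1 / 3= -0.33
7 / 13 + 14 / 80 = 371 / 520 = 0.71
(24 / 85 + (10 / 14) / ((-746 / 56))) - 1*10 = -309798 / 31705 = -9.77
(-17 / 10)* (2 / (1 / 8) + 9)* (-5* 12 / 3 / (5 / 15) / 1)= 2550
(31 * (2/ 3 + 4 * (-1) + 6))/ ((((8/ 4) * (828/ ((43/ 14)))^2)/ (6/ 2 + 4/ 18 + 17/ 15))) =0.00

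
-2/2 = -1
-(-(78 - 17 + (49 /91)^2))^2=-3756.46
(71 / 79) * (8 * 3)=1704 / 79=21.57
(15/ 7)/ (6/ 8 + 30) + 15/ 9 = 1495/ 861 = 1.74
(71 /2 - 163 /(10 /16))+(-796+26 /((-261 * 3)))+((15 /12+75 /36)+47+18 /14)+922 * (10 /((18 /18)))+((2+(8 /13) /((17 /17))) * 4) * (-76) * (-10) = 11543737771 /712530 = 16201.06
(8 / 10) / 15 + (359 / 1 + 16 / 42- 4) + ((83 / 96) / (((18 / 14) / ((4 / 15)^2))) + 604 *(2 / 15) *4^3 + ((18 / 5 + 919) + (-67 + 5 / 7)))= 541422323 / 85050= 6365.93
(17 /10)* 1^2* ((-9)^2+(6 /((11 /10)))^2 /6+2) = 180931 /1210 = 149.53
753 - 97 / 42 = 31529 / 42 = 750.69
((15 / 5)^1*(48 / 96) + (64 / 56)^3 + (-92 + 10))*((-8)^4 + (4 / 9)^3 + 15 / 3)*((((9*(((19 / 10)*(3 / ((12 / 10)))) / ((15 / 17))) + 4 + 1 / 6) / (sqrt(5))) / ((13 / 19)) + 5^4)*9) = -14467711688125 / 7938 - 198358114328869*sqrt(5) / 4422600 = -1922878952.15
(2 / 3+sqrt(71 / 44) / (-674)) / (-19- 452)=-2 / 1413+sqrt(781) / 6983988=-0.00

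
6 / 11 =0.55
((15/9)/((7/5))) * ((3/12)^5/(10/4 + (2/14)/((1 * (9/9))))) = 25/56832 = 0.00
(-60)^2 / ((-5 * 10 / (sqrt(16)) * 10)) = -144 / 5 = -28.80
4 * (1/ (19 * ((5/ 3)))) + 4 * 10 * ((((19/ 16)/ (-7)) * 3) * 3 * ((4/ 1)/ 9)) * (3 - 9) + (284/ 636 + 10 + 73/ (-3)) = 5254912/ 35245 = 149.10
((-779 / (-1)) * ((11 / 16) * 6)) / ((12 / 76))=162811 / 8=20351.38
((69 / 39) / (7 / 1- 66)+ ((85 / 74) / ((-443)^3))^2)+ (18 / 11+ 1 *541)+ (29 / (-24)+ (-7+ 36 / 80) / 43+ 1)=244264125127975632288446405033 / 450467596382822969689544520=542.25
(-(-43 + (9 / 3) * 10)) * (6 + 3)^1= 117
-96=-96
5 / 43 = 0.12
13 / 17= 0.76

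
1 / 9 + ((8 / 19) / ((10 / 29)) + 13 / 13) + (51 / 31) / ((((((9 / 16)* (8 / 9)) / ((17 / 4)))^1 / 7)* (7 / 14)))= 5250809 / 26505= 198.11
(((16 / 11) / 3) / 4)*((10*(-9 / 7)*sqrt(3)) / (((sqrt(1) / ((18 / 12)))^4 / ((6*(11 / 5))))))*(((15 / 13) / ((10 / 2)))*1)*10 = -21870*sqrt(3) / 91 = -416.26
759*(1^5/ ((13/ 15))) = 11385/ 13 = 875.77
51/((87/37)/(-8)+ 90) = 5032/8851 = 0.57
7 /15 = 0.47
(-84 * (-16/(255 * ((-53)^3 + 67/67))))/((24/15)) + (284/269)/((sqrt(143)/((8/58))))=-2/90389 + 1136 * sqrt(143)/1115543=0.01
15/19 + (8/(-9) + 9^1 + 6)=2548/171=14.90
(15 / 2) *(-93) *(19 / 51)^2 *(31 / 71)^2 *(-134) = 3602774585 / 1456849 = 2472.99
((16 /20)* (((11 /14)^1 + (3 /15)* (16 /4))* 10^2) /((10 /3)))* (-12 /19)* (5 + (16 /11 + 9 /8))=-1332666 /7315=-182.18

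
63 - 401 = -338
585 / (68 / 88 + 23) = 12870 / 523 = 24.61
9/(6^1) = 3/2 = 1.50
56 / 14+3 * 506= 1522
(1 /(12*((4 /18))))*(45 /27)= 5 /8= 0.62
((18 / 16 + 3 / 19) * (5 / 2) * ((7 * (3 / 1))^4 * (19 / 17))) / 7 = 27088425 / 272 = 99589.80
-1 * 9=-9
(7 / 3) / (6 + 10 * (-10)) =-7 / 282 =-0.02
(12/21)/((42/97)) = 194/147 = 1.32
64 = 64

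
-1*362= -362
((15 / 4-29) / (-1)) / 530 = 101 / 2120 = 0.05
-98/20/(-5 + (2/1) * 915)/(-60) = 49/1095000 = 0.00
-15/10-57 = -58.50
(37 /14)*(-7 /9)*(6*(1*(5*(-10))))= 1850 /3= 616.67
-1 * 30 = -30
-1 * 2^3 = -8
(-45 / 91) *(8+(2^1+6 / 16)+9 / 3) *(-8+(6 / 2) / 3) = 4815 / 104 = 46.30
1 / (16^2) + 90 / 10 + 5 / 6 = 7555 / 768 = 9.84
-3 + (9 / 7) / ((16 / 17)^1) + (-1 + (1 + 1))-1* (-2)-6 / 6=41 / 112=0.37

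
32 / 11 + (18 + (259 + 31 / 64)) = 197397 / 704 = 280.39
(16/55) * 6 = 96/55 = 1.75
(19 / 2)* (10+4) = 133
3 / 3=1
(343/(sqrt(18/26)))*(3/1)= 343*sqrt(13)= 1236.70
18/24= 3/4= 0.75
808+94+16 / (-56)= 6312 / 7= 901.71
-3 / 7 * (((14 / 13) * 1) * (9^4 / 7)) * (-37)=1456542 / 91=16005.96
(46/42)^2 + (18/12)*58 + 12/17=666524/7497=88.91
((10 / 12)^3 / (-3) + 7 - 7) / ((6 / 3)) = -125 / 1296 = -0.10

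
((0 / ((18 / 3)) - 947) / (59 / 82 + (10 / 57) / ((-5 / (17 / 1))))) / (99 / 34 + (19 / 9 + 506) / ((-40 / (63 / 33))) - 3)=19865135664 / 62809205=316.28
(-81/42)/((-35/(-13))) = -351/490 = -0.72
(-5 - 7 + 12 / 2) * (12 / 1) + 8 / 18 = -71.56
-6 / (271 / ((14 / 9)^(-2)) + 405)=-486 / 85921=-0.01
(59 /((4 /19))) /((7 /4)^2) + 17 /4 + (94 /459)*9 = 975643 /9996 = 97.60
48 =48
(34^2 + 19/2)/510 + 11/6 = 4201/1020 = 4.12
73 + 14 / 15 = 1109 / 15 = 73.93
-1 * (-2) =2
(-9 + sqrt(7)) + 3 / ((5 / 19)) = 12 / 5 + sqrt(7) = 5.05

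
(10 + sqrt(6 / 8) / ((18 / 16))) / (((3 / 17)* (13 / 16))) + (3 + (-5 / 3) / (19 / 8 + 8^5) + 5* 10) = 1088* sqrt(3) / 351 + 418324587 / 3408119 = 128.11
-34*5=-170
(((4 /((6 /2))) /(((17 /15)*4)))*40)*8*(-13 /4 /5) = -1040 /17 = -61.18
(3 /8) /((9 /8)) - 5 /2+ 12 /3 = 11 /6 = 1.83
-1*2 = -2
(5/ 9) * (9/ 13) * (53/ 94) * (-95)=-25175/ 1222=-20.60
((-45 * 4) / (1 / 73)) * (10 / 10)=-13140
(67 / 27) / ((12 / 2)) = 67 / 162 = 0.41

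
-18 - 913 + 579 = -352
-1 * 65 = -65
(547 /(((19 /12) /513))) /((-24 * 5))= -14769 /10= -1476.90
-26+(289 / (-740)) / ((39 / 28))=-189613 / 7215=-26.28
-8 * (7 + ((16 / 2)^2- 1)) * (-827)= 463120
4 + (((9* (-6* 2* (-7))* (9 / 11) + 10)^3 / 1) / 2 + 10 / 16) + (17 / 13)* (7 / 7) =17186660178315 / 138424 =124159540.10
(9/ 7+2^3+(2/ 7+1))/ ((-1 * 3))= -74/ 21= -3.52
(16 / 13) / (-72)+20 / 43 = 2254 / 5031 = 0.45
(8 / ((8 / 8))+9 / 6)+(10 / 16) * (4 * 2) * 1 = 14.50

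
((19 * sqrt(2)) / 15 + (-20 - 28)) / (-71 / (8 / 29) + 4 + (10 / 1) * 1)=128 / 649 - 152 * sqrt(2) / 29205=0.19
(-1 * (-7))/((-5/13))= -91/5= -18.20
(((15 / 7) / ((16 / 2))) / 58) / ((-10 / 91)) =-39 / 928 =-0.04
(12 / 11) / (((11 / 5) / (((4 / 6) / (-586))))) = -20 / 35453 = -0.00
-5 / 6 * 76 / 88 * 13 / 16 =-1235 / 2112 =-0.58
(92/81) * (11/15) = 1012/1215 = 0.83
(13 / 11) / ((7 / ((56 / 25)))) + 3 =929 / 275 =3.38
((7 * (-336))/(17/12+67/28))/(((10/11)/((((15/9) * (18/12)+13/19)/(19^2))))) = -5.99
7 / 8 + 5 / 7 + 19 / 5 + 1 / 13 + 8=49017 / 3640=13.47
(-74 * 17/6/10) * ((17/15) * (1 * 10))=-10693/45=-237.62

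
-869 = -869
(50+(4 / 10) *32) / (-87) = -314 / 435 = -0.72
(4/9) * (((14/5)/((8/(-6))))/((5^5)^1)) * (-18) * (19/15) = 532/78125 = 0.01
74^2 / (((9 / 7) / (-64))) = -2453248 / 9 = -272583.11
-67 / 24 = -2.79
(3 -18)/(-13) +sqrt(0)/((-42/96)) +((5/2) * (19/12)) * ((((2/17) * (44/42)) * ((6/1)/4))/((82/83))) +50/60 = 4152535/1522248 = 2.73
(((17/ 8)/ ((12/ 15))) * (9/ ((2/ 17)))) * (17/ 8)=431.81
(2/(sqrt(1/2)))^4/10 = 32/5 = 6.40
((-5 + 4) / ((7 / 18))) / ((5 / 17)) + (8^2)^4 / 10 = 1677712.86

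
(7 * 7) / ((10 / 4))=98 / 5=19.60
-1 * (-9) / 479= 9 / 479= 0.02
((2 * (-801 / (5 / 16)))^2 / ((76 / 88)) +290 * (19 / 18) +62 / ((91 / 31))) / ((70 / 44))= 260434744307254 / 13615875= 19127286.66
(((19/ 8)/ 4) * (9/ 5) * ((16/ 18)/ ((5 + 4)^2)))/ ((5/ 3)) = 19/ 2700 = 0.01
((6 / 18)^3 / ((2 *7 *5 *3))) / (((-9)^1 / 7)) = -1 / 7290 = -0.00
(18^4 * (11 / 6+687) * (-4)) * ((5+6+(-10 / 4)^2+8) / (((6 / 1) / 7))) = -8520642396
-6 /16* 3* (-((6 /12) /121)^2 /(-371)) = -9 /173817952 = -0.00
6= 6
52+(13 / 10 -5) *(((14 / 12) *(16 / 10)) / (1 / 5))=262 / 15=17.47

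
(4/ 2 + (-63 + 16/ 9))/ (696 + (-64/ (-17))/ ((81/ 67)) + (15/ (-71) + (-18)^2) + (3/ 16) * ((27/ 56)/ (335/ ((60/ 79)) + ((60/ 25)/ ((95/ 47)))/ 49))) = -22826662039737504/ 394268555596063633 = -0.06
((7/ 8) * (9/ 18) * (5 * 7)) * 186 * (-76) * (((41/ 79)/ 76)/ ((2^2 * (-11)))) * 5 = 4670925/ 27808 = 167.97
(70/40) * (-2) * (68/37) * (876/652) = -52122/6031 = -8.64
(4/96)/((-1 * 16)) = -1/384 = -0.00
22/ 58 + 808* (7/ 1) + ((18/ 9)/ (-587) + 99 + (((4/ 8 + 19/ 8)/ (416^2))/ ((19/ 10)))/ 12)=15462912306896653/ 2686690246656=5755.38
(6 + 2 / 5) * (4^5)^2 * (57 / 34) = 956301312 / 85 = 11250603.67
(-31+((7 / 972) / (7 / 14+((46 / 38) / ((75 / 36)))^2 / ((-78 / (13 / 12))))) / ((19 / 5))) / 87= -3366970969 / 9450407538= -0.36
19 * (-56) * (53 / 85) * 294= -16579248 / 85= -195049.98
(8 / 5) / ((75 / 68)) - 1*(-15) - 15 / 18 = 11713 / 750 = 15.62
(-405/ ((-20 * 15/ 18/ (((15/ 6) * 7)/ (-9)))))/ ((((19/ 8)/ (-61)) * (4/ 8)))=46116/ 19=2427.16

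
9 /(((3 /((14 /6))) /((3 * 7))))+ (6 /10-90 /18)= 713 /5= 142.60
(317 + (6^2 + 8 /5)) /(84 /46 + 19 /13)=530127 /4915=107.86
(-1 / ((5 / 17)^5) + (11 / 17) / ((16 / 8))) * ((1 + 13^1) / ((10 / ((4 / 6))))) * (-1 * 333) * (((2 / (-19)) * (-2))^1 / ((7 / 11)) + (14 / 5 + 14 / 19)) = 13772351910396 / 25234375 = 545777.41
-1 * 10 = -10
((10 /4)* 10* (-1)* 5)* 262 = -32750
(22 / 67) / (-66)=-1 / 201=-0.00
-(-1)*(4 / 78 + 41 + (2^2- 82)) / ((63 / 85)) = -122485 / 2457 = -49.85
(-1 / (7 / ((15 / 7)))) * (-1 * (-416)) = -127.35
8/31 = 0.26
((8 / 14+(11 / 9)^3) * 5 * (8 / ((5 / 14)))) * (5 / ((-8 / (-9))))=122330 / 81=1510.25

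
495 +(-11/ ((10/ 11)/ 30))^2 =132264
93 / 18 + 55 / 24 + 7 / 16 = 379 / 48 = 7.90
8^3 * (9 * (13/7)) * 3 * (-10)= -1797120/7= -256731.43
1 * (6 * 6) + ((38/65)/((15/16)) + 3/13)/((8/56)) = 40931/975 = 41.98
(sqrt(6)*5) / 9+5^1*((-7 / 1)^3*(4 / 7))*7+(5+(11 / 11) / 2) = -13709 / 2+5*sqrt(6) / 9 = -6853.14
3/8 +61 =491/8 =61.38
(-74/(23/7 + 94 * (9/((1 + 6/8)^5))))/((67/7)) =-8706026/61742309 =-0.14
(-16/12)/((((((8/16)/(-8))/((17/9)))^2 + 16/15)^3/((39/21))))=-23690230716432384000/11646837379106202553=-2.03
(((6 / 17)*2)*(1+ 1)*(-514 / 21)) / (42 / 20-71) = 41120 / 81991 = 0.50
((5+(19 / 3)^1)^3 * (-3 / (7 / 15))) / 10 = -19652 / 21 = -935.81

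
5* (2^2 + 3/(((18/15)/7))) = 215/2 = 107.50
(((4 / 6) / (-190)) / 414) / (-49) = 1 / 5781510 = 0.00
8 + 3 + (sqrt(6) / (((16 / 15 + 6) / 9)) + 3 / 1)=135 * sqrt(6) / 106 + 14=17.12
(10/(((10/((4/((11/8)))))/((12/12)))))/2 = 16/11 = 1.45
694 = 694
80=80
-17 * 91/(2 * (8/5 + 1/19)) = -146965/314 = -468.04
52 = 52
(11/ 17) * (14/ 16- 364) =-31955/ 136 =-234.96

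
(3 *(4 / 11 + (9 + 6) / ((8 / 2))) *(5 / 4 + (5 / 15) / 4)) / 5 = 181 / 55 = 3.29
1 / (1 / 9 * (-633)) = -3 / 211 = -0.01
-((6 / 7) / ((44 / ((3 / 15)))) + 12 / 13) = -9279 / 10010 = -0.93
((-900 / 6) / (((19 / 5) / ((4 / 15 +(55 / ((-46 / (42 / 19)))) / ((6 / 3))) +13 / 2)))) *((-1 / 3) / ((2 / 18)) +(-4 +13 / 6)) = 25877425 / 24909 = 1038.88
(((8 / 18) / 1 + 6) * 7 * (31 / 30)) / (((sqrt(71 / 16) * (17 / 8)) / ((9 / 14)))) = 14384 * sqrt(71) / 18105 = 6.69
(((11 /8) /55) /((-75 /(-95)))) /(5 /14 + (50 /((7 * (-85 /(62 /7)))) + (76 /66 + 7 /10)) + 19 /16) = 348194 /29158795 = 0.01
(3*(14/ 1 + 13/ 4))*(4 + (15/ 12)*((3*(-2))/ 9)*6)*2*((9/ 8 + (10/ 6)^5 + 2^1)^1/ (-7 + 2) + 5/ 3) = 68425/ 432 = 158.39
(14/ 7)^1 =2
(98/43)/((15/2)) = 196/645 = 0.30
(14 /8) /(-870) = -7 /3480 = -0.00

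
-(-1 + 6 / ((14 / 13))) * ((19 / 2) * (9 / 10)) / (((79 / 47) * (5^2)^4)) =-64296 / 1080078125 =-0.00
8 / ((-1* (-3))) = 8 / 3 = 2.67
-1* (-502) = 502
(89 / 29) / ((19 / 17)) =1513 / 551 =2.75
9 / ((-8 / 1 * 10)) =-9 / 80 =-0.11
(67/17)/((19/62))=4154/323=12.86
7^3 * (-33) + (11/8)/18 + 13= -1628053/144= -11305.92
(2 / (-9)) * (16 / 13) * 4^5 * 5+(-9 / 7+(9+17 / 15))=-5698169 / 4095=-1391.49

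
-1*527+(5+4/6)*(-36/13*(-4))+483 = 244/13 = 18.77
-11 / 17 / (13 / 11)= -121 / 221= -0.55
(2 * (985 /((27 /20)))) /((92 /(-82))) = -807700 /621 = -1300.64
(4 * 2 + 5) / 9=13 / 9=1.44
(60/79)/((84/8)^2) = 80/11613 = 0.01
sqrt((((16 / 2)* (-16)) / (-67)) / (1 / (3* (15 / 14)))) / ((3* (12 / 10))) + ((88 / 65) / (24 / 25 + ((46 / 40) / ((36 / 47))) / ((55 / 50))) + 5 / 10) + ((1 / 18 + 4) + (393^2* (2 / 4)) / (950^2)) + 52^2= 20* sqrt(2345) / 1407 + 26337659136510589 / 9721479105000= 2709.91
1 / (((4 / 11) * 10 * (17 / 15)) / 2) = 33 / 68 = 0.49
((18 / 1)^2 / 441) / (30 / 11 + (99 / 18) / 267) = 211464 / 790909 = 0.27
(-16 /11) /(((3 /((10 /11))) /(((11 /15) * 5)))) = -160 /99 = -1.62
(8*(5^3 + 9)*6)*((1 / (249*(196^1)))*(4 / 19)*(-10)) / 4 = -5360 / 77273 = -0.07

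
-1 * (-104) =104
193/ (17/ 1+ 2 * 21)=193/ 59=3.27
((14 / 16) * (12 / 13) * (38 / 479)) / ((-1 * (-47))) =399 / 292669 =0.00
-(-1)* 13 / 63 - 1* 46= -2885 / 63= -45.79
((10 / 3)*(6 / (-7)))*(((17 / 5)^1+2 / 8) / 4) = -2.61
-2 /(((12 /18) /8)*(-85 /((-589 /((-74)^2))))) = -3534 /116365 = -0.03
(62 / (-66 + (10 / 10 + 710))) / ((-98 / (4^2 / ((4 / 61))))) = -7564 / 31605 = -0.24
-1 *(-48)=48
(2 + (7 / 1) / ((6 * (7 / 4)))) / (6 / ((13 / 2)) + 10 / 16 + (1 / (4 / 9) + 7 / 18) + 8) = 2496 / 11407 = 0.22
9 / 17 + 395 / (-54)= -6229 / 918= -6.79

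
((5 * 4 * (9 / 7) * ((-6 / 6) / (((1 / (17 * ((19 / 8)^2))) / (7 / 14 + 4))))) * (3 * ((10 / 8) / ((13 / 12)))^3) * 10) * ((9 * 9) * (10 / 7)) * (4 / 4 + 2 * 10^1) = -152880628921875 / 123032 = -1242608662.15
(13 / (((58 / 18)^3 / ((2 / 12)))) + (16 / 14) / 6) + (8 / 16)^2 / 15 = 928411 / 3414460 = 0.27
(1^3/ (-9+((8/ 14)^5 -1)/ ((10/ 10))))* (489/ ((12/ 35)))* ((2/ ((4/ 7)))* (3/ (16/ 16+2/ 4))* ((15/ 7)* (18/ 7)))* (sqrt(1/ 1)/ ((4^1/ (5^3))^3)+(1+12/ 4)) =-1204057651077225/ 7127296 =-168936108.60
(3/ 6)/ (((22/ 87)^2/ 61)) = 461709/ 968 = 476.97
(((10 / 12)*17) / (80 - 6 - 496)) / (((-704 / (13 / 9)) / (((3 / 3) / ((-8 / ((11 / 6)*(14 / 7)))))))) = -0.00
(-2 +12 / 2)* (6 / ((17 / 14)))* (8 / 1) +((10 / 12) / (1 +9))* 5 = 32341 / 204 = 158.53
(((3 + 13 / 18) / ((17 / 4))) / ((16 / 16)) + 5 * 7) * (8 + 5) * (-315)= -2497495 / 17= -146911.47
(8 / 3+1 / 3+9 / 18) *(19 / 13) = 133 / 26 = 5.12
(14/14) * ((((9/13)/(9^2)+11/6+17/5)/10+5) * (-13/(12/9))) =-64633/1200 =-53.86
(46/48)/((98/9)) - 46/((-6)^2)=-8395/7056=-1.19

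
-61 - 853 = -914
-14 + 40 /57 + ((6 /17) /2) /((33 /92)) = -136502 /10659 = -12.81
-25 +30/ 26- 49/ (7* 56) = -2493/ 104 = -23.97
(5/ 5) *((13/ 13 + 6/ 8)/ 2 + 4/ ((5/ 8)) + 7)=571/ 40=14.28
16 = 16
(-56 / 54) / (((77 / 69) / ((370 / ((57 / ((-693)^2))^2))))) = -8811397342440 / 361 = -24408302887.65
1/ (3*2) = 1/ 6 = 0.17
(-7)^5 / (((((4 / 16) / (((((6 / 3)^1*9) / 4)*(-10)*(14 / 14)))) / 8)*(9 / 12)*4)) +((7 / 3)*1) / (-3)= 72606233 / 9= 8067359.22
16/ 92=4/ 23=0.17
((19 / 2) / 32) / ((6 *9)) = 19 / 3456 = 0.01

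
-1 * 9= -9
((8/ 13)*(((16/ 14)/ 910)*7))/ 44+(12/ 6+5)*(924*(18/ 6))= 1262521268/ 65065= 19404.00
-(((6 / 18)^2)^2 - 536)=43415 / 81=535.99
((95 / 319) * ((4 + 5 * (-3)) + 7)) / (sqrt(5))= -76 * sqrt(5) / 319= -0.53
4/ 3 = 1.33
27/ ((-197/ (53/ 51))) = -0.14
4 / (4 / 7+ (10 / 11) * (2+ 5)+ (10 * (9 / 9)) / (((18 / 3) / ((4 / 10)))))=231 / 439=0.53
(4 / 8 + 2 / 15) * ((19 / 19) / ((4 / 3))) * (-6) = -57 / 20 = -2.85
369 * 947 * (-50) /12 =-2912025 /2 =-1456012.50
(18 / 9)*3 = 6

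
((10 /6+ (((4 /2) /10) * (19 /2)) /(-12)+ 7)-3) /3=661 /360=1.84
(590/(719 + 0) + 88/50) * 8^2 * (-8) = -23749632/17975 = -1321.26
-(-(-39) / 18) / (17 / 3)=-13 / 34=-0.38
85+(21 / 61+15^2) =18931 / 61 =310.34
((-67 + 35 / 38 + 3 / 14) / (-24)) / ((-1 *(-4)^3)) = 365 / 8512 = 0.04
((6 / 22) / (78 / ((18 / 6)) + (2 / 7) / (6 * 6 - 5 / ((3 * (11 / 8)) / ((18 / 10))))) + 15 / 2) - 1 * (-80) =65194087 / 744986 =87.51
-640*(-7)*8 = 35840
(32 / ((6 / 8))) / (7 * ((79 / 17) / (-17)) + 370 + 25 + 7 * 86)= 9248 / 215685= 0.04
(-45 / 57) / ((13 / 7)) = -0.43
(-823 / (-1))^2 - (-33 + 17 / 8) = 5418879 / 8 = 677359.88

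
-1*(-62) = 62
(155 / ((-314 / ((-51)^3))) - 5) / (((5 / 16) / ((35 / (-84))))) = -41118670 / 471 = -87300.79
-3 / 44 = -0.07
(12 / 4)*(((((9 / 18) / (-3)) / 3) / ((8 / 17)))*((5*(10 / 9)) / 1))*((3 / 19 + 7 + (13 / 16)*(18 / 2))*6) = -170.83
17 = 17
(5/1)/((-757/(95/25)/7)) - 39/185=-54128/140045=-0.39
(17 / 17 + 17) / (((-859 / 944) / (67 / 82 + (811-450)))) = -252067824 / 35219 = -7157.15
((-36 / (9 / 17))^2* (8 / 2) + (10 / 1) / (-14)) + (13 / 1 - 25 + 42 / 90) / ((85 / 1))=18495.15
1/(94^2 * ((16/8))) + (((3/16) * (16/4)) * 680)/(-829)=-9011891/14650088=-0.62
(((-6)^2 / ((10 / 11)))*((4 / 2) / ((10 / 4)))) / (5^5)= 792 / 78125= 0.01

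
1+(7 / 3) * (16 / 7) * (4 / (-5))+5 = 26 / 15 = 1.73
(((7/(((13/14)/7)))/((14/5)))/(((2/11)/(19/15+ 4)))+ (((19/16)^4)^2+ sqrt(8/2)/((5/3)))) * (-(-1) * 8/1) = 461526823217699/104689827840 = 4408.52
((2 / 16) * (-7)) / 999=-7 / 7992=-0.00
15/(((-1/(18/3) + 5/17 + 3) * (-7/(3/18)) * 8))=-255/17864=-0.01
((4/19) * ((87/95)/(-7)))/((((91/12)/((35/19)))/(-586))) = 2447136/624169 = 3.92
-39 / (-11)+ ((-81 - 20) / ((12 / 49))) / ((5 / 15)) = -54283 / 44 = -1233.70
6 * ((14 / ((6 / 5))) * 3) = 210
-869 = -869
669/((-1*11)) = -669/11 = -60.82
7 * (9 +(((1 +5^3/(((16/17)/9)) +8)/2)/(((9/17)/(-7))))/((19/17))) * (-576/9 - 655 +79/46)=43439204305/1216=35723029.86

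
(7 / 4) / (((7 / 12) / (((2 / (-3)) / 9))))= -2 / 9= -0.22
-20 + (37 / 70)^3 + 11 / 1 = -3036347 / 343000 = -8.85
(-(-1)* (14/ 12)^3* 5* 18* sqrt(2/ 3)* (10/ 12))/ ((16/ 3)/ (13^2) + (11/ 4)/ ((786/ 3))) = 37968385* sqrt(6)/ 40221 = 2312.30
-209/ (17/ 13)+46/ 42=-56666/ 357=-158.73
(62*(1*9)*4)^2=4981824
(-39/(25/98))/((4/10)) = -1911/5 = -382.20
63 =63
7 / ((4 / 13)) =91 / 4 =22.75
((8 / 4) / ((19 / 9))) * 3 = 2.84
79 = 79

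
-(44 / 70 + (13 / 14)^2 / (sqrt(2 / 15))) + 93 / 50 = 431 / 350 - 169 * sqrt(30) / 392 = -1.13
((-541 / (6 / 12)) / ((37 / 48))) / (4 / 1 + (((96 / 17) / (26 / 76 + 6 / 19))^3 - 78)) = -1993449750000 / 793031684527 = -2.51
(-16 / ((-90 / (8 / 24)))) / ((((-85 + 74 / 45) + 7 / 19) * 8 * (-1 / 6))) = 19 / 35477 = 0.00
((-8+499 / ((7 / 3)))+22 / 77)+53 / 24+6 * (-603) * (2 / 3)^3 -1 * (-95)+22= -746.65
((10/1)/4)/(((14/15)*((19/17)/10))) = 6375/266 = 23.97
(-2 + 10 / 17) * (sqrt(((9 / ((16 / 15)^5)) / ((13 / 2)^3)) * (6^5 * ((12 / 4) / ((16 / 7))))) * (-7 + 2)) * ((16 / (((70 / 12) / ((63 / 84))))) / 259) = 492075 * sqrt(1365) / 20834996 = 0.87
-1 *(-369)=369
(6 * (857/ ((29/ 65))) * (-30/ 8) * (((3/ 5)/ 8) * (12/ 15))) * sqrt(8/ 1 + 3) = -300807 * sqrt(11)/ 116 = -8600.55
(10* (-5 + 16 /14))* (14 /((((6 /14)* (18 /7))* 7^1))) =-70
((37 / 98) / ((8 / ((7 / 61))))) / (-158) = -37 / 1079456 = -0.00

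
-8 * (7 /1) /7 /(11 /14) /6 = -56 /33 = -1.70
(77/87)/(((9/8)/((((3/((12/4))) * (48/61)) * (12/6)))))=19712/15921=1.24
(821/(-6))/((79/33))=-9031/158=-57.16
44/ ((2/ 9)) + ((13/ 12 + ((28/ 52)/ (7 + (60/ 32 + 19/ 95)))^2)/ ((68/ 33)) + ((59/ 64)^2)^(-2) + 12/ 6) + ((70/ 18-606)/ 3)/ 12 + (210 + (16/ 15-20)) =112973640341585799301/ 300259483988246640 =376.25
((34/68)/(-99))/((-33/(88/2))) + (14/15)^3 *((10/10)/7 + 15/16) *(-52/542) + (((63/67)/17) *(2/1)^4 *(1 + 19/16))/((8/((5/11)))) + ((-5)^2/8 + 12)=694777614193/45837346500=15.16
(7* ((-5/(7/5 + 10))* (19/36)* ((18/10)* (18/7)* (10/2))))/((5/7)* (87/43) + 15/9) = -13545/1124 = -12.05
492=492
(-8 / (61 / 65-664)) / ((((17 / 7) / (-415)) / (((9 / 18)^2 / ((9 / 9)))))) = -53950 / 104669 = -0.52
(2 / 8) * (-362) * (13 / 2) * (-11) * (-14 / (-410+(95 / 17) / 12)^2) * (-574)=4014820368 / 12949475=310.04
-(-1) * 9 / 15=3 / 5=0.60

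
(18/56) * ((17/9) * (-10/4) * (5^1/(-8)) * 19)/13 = 1.39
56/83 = 0.67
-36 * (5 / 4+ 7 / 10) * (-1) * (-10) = -702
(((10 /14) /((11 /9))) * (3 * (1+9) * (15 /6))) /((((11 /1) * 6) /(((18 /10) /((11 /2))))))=0.22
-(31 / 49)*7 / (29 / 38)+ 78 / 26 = -569 / 203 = -2.80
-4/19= -0.21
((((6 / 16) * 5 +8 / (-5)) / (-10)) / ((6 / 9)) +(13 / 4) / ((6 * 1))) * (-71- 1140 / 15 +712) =135713 / 480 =282.74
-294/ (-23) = 294/ 23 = 12.78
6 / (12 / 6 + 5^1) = 0.86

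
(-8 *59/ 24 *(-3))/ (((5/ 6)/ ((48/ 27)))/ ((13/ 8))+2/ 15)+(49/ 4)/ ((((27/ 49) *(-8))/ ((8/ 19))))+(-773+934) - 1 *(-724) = 691113691/ 675108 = 1023.71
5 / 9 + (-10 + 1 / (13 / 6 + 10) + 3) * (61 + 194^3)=-33185067160 / 657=-50509995.68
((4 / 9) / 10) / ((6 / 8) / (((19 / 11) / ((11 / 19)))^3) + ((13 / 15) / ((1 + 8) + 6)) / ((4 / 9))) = 235229405 / 837521469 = 0.28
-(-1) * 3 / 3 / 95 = 1 / 95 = 0.01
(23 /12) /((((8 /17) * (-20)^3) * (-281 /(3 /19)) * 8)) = 391 /10934272000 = 0.00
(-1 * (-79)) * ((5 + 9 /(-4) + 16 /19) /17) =21567 /1292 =16.69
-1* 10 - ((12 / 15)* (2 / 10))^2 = -6266 / 625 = -10.03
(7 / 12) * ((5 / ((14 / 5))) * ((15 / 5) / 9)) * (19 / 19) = 25 / 72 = 0.35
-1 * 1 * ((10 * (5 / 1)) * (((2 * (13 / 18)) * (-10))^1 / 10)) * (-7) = -4550 / 9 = -505.56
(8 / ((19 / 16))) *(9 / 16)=72 / 19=3.79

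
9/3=3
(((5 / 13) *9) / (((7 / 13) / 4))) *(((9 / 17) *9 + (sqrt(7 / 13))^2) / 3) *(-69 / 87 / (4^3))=-101085 / 179452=-0.56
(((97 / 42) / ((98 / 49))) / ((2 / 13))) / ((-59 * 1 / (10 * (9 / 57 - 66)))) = 2629185 / 31388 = 83.76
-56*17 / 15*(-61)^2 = -3542392 / 15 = -236159.47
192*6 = 1152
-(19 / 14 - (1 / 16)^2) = -2425 / 1792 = -1.35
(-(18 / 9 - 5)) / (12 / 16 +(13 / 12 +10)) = 18 / 71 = 0.25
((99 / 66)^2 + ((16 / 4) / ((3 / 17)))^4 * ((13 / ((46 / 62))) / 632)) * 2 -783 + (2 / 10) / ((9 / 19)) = 20396584789 / 1471770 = 13858.54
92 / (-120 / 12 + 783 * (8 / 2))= 46 / 1561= 0.03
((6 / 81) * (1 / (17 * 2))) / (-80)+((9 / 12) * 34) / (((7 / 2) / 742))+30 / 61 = 12110109059 / 2239920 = 5406.49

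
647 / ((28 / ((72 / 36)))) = 647 / 14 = 46.21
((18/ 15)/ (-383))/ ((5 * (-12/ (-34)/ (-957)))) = 16269/ 9575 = 1.70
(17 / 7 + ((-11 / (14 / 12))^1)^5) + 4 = -1252224531 / 16807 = -74506.13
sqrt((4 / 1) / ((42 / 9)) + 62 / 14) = sqrt(259) / 7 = 2.30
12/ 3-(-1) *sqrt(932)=4+ 2 *sqrt(233)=34.53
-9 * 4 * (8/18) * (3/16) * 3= -9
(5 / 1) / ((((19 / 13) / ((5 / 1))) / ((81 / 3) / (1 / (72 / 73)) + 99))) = 2980575 / 1387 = 2148.94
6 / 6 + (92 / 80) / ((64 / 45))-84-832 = -234033 / 256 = -914.19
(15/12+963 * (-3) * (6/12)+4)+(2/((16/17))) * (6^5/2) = 27291/4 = 6822.75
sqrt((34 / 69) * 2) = 2 * sqrt(1173) / 69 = 0.99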